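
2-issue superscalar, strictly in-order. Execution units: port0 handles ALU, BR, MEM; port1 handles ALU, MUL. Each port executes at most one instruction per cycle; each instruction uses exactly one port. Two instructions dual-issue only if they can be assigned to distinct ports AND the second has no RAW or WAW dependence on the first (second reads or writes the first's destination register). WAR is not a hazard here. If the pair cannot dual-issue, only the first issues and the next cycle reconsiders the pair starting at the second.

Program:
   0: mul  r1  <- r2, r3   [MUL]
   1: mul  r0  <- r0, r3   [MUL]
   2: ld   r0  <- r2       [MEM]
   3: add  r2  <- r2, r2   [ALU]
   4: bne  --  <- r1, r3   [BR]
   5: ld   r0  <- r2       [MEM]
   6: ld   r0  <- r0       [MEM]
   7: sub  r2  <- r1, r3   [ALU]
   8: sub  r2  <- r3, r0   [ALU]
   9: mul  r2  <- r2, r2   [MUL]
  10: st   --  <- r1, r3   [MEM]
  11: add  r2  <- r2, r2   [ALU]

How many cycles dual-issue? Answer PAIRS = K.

PAIRS = 3

0. mul @i0  | no-port MUL/MUL
1. mul @i1  | WAW r0
2. ld/add @i2&i3  | 2-wide
3. bne @i4  | no-port BR/MEM
4. ld @i5  | no-port MEM/MEM
5. ld/sub @i6&i7  | 2-wide
6. sub @i8  | RAW+WAW r2
7. mul/st @i9&i10  | 2-wide
8. add @i11  | tail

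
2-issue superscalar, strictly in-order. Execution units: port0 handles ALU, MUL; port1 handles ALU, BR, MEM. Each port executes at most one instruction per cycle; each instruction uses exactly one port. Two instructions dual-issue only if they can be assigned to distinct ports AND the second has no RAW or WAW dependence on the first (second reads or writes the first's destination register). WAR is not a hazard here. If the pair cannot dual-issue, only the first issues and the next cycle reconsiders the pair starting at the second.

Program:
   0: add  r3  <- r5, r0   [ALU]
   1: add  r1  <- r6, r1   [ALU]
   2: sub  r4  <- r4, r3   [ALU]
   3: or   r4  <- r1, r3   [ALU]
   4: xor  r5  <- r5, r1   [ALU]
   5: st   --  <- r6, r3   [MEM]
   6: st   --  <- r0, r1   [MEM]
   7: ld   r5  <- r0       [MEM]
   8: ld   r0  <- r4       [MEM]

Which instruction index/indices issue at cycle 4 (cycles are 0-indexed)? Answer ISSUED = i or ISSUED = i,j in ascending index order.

  cy0 -> i0/i1 (add.ALU;add.ALU) pair
  cy1 -> i2 (sub.ALU) WAW r4
  cy2 -> i3/i4 (or.ALU;xor.ALU) pair
  cy3 -> i5 (st.MEM) no-port MEM/MEM
  cy4 -> i6 (st.MEM) no-port MEM/MEM
  cy5 -> i7 (ld.MEM) no-port MEM/MEM
  cy6 -> i8 (ld.MEM) tail

ISSUED = 6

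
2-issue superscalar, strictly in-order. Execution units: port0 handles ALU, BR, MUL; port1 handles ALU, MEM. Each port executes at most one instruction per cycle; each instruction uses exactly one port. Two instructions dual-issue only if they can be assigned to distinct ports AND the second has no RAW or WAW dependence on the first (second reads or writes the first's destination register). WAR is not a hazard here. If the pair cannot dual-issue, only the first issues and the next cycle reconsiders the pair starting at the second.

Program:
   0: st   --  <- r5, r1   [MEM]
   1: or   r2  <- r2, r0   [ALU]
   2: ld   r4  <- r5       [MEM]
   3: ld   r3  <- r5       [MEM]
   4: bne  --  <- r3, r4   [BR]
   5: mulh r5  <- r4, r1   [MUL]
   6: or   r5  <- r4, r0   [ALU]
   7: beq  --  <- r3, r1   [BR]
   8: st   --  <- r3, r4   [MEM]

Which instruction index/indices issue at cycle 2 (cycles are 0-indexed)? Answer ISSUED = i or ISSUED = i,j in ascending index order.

ISSUED = 3

#0 head=0: st;or i0,i1 2-wide
#1 head=2: ld i2 no-port MEM/MEM
#2 head=3: ld i3 RAW r3
#3 head=4: bne i4 no-port BR/MUL
#4 head=5: mulh i5 WAW r5
#5 head=6: or;beq i6,i7 2-wide
#6 head=8: st i8 tail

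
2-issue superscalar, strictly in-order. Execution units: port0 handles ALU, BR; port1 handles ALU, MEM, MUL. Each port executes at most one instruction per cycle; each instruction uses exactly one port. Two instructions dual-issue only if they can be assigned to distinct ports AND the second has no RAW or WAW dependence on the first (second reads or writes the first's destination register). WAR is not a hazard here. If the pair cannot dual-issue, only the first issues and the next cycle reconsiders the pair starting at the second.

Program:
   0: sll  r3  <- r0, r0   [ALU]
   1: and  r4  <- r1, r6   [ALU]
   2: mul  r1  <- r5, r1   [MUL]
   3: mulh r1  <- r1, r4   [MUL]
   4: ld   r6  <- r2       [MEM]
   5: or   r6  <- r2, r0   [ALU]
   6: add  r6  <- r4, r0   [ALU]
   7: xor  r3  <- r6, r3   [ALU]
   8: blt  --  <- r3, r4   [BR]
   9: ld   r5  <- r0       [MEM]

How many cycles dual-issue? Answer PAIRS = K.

t=0 i0+i1:sll.ALU;and.ALU ; pair
t=1 i2:mul.MUL ; no-port MUL/MUL
t=2 i3:mulh.MUL ; no-port MUL/MEM
t=3 i4:ld.MEM ; WAW r6
t=4 i5:or.ALU ; WAW r6
t=5 i6:add.ALU ; RAW r6
t=6 i7:xor.ALU ; RAW r3
t=7 i8+i9:blt.BR;ld.MEM ; pair

PAIRS = 2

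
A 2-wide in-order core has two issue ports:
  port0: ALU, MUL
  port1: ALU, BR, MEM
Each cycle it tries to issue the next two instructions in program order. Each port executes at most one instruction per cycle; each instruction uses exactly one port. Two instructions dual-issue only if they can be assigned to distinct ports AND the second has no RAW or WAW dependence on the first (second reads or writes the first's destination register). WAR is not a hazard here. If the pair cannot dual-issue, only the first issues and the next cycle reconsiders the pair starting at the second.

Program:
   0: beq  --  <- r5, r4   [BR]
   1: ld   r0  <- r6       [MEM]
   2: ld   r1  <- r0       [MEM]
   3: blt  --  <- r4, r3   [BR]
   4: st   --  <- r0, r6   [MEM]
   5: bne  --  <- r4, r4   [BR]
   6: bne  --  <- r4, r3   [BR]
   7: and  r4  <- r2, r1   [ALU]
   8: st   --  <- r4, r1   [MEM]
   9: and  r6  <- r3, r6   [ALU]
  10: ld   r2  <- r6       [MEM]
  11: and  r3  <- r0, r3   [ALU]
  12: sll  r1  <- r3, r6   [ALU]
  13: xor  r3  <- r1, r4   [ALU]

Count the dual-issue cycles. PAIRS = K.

  cy0 -> i0 (beq) no-port BR/MEM
  cy1 -> i1 (ld) no-port MEM/MEM
  cy2 -> i2 (ld) no-port MEM/BR
  cy3 -> i3 (blt) no-port BR/MEM
  cy4 -> i4 (st) no-port MEM/BR
  cy5 -> i5 (bne) no-port BR/BR
  cy6 -> i6/i7 (bne+and) pair
  cy7 -> i8/i9 (st+and) pair
  cy8 -> i10/i11 (ld+and) pair
  cy9 -> i12 (sll) RAW r1
  cy10 -> i13 (xor) tail

PAIRS = 3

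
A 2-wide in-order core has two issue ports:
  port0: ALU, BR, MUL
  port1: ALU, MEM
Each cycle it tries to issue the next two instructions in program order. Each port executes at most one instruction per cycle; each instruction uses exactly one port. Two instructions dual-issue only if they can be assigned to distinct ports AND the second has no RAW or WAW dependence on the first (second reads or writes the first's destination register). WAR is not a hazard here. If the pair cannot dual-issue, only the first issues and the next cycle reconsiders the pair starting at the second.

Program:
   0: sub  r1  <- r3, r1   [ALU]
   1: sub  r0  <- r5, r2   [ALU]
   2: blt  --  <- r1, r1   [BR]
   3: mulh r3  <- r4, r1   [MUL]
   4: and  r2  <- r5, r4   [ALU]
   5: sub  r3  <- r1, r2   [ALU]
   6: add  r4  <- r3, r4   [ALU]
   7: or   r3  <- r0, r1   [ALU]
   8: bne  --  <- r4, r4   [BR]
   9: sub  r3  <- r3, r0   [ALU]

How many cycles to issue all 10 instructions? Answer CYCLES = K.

t=0 i0/i1:sub.ALU sub.ALU ; dual
t=1 i2:blt.BR ; no-port BR/MUL
t=2 i3/i4:mulh.MUL and.ALU ; dual
t=3 i5:sub.ALU ; RAW r3
t=4 i6/i7:add.ALU or.ALU ; dual
t=5 i8/i9:bne.BR sub.ALU ; dual

CYCLES = 6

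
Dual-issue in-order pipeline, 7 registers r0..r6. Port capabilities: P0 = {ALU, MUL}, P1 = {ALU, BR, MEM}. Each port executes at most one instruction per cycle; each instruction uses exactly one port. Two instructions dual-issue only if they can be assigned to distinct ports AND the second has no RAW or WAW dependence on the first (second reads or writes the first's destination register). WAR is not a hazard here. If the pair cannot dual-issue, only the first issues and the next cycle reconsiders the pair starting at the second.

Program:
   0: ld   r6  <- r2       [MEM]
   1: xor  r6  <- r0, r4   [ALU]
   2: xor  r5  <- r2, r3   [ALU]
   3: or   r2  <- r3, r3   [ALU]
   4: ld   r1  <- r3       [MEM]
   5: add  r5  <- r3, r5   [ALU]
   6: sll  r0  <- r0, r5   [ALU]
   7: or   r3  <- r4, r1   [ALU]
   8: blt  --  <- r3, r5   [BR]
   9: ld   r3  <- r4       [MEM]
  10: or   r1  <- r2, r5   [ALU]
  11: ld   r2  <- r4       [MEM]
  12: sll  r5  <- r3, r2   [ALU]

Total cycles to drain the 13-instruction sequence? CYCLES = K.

  cy0 -> i0 (ld) WAW r6
  cy1 -> i1&i2 (xor;xor) pair
  cy2 -> i3&i4 (or;ld) pair
  cy3 -> i5 (add) RAW r5
  cy4 -> i6&i7 (sll;or) pair
  cy5 -> i8 (blt) no-port BR/MEM
  cy6 -> i9&i10 (ld;or) pair
  cy7 -> i11 (ld) RAW r2
  cy8 -> i12 (sll) tail

CYCLES = 9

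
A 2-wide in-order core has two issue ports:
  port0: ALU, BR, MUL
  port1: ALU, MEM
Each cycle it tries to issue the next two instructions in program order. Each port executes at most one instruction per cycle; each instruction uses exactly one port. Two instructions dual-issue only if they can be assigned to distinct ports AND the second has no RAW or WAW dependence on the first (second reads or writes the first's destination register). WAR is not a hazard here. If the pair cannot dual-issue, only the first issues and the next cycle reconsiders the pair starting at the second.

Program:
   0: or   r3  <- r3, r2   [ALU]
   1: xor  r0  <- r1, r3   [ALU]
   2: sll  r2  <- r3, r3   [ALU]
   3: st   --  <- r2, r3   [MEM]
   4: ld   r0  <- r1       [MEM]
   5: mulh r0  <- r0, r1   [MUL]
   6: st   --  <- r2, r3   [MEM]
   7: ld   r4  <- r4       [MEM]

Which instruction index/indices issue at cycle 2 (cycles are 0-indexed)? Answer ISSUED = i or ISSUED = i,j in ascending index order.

ISSUED = 3

0. or @i0  | RAW r3
1. xor;sll @i1+i2  | pair
2. st @i3  | no-port MEM/MEM
3. ld @i4  | RAW+WAW r0
4. mulh;st @i5+i6  | pair
5. ld @i7  | tail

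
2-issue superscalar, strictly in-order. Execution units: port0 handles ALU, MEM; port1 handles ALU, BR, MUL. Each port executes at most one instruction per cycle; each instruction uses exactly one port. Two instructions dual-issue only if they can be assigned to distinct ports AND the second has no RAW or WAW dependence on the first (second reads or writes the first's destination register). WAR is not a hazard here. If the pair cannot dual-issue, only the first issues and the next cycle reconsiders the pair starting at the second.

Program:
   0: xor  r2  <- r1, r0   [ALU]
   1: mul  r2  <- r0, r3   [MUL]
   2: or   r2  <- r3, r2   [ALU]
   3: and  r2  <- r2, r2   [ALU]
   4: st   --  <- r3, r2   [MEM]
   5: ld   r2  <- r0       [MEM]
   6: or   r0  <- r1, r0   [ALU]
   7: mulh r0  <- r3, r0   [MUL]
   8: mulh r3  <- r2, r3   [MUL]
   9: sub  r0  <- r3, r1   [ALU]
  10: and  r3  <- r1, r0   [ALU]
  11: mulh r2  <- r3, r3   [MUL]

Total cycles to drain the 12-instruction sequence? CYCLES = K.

CYCLES = 11

t=0 i0:xor.ALU ; WAW r2
t=1 i1:mul.MUL ; RAW+WAW r2
t=2 i2:or.ALU ; RAW+WAW r2
t=3 i3:and.ALU ; RAW r2
t=4 i4:st.MEM ; no-port MEM/MEM
t=5 i5,i6:ld.MEM/or.ALU ; pair
t=6 i7:mulh.MUL ; no-port MUL/MUL
t=7 i8:mulh.MUL ; RAW r3
t=8 i9:sub.ALU ; RAW r0
t=9 i10:and.ALU ; RAW r3
t=10 i11:mulh.MUL ; tail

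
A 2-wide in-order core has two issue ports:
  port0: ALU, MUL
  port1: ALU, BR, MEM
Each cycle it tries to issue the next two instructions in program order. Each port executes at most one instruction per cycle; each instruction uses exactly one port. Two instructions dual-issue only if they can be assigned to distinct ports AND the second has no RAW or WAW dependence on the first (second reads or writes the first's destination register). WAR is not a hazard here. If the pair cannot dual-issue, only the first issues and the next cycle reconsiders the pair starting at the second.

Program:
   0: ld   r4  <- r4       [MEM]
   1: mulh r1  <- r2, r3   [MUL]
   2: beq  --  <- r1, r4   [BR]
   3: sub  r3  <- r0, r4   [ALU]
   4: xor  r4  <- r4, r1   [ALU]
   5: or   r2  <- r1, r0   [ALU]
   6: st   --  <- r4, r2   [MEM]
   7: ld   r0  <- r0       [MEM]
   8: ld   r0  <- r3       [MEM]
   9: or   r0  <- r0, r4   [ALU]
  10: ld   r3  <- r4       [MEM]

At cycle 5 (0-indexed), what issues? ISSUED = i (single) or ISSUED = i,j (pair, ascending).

  cy0 -> i0/i1 (ld.MEM;mulh.MUL) pair
  cy1 -> i2/i3 (beq.BR;sub.ALU) pair
  cy2 -> i4/i5 (xor.ALU;or.ALU) pair
  cy3 -> i6 (st.MEM) no-port MEM/MEM
  cy4 -> i7 (ld.MEM) no-port MEM/MEM
  cy5 -> i8 (ld.MEM) RAW+WAW r0
  cy6 -> i9/i10 (or.ALU;ld.MEM) pair

ISSUED = 8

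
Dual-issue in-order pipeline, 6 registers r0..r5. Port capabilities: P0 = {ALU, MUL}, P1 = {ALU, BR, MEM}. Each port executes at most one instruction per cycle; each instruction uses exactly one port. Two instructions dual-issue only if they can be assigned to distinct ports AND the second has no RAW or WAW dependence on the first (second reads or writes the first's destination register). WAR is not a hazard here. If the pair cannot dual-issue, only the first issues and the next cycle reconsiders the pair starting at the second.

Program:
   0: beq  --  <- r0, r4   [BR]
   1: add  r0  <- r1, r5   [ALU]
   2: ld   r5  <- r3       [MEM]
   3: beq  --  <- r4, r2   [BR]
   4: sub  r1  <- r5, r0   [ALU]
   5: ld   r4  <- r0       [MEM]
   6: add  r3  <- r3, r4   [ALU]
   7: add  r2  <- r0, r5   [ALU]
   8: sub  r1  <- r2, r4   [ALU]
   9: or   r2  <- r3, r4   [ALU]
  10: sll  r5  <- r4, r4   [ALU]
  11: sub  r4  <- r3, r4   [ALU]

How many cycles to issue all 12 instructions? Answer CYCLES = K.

#0 head=0: beq+add i0/i1 dual
#1 head=2: ld i2 no-port MEM/BR
#2 head=3: beq+sub i3/i4 dual
#3 head=5: ld i5 RAW r4
#4 head=6: add+add i6/i7 dual
#5 head=8: sub+or i8/i9 dual
#6 head=10: sll+sub i10/i11 dual

CYCLES = 7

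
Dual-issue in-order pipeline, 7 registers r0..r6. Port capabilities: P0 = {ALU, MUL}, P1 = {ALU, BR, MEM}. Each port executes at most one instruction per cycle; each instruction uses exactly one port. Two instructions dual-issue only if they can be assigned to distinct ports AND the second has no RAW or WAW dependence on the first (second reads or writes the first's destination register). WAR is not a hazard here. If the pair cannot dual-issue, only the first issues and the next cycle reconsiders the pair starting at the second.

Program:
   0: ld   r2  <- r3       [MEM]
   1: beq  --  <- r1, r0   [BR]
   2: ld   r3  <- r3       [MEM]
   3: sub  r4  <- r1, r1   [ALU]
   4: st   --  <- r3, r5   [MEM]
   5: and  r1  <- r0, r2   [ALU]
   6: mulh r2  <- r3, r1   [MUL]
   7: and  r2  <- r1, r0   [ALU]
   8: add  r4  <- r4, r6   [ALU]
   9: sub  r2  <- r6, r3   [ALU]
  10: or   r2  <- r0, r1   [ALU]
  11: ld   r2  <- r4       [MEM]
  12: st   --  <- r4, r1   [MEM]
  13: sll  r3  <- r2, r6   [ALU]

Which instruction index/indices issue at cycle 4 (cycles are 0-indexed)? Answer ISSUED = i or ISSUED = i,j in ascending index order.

c0: i0 ld  no-port MEM/BR
c1: i1 beq  no-port BR/MEM
c2: i2&i3 ld;sub  dual
c3: i4&i5 st;and  dual
c4: i6 mulh  WAW r2
c5: i7&i8 and;add  dual
c6: i9 sub  WAW r2
c7: i10 or  WAW r2
c8: i11 ld  no-port MEM/MEM
c9: i12&i13 st;sll  dual

ISSUED = 6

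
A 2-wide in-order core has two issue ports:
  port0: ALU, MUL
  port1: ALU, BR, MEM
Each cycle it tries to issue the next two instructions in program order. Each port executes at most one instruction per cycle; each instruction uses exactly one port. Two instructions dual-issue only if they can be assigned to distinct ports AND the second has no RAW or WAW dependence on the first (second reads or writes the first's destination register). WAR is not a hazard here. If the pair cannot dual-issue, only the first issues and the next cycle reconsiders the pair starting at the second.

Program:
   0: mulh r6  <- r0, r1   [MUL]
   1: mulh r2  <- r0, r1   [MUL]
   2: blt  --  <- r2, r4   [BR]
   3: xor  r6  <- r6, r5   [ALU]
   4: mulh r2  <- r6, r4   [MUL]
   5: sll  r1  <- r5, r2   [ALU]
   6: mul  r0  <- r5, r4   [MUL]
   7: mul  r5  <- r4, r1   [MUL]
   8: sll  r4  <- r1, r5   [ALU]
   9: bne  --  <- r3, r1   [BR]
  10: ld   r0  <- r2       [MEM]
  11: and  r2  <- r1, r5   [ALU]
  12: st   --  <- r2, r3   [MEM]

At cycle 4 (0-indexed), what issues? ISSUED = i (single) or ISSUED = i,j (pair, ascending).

ISSUED = 5,6

t=0 i0:mulh ; no-port MUL/MUL
t=1 i1:mulh ; RAW r2
t=2 i2/i3:blt;xor ; pair
t=3 i4:mulh ; RAW r2
t=4 i5/i6:sll;mul ; pair
t=5 i7:mul ; RAW r5
t=6 i8/i9:sll;bne ; pair
t=7 i10/i11:ld;and ; pair
t=8 i12:st ; tail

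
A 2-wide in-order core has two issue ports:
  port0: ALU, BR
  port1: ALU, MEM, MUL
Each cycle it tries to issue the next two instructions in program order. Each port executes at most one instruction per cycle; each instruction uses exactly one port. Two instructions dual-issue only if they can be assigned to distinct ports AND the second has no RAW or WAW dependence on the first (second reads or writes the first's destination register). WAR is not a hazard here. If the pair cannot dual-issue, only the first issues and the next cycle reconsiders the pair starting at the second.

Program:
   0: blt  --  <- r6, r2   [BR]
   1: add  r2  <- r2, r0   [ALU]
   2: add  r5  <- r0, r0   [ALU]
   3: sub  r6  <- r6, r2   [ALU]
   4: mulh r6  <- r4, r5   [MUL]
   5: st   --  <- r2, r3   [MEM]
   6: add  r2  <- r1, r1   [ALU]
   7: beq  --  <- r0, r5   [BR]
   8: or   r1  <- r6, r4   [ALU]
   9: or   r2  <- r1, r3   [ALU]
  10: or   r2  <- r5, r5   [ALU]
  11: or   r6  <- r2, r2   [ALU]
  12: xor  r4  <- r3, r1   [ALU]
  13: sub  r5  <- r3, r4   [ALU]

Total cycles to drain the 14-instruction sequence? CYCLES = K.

  cy0 -> i0,i1 (blt;add) pair
  cy1 -> i2,i3 (add;sub) pair
  cy2 -> i4 (mulh) no-port MUL/MEM
  cy3 -> i5,i6 (st;add) pair
  cy4 -> i7,i8 (beq;or) pair
  cy5 -> i9 (or) WAW r2
  cy6 -> i10 (or) RAW r2
  cy7 -> i11,i12 (or;xor) pair
  cy8 -> i13 (sub) tail

CYCLES = 9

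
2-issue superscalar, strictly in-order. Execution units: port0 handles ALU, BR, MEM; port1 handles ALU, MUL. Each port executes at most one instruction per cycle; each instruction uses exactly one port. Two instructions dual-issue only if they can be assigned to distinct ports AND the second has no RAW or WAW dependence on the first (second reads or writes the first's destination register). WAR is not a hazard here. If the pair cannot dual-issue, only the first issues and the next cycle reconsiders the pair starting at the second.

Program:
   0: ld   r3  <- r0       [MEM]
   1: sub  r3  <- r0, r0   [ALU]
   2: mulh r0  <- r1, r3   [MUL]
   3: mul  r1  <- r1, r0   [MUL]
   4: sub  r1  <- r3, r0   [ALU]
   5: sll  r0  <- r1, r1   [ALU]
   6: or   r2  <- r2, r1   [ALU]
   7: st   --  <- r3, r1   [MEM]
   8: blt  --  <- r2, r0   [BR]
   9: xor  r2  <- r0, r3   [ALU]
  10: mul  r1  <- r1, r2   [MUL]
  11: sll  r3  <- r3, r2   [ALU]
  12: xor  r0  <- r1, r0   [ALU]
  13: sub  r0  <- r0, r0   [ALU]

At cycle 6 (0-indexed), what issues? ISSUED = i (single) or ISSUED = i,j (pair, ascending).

ISSUED = 7

t=0 i0:ld.MEM ; WAW r3
t=1 i1:sub.ALU ; RAW r3
t=2 i2:mulh.MUL ; no-port MUL/MUL
t=3 i3:mul.MUL ; WAW r1
t=4 i4:sub.ALU ; RAW r1
t=5 i5&i6:sll.ALU;or.ALU ; dual
t=6 i7:st.MEM ; no-port MEM/BR
t=7 i8&i9:blt.BR;xor.ALU ; dual
t=8 i10&i11:mul.MUL;sll.ALU ; dual
t=9 i12:xor.ALU ; RAW+WAW r0
t=10 i13:sub.ALU ; tail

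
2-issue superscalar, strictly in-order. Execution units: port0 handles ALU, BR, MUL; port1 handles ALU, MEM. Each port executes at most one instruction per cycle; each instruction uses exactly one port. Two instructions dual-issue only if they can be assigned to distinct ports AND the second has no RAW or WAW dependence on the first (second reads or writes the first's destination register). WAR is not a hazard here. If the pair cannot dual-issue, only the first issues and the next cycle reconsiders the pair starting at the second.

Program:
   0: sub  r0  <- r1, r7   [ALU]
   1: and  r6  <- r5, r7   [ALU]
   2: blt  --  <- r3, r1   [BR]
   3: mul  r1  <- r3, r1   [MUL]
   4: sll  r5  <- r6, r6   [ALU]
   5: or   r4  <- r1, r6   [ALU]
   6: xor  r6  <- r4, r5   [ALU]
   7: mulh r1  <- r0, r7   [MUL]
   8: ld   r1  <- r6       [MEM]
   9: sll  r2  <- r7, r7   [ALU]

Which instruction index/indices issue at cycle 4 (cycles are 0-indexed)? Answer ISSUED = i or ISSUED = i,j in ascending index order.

t=0 i0&i1:sub.ALU;and.ALU ; 2-wide
t=1 i2:blt.BR ; no-port BR/MUL
t=2 i3&i4:mul.MUL;sll.ALU ; 2-wide
t=3 i5:or.ALU ; RAW r4
t=4 i6&i7:xor.ALU;mulh.MUL ; 2-wide
t=5 i8&i9:ld.MEM;sll.ALU ; 2-wide

ISSUED = 6,7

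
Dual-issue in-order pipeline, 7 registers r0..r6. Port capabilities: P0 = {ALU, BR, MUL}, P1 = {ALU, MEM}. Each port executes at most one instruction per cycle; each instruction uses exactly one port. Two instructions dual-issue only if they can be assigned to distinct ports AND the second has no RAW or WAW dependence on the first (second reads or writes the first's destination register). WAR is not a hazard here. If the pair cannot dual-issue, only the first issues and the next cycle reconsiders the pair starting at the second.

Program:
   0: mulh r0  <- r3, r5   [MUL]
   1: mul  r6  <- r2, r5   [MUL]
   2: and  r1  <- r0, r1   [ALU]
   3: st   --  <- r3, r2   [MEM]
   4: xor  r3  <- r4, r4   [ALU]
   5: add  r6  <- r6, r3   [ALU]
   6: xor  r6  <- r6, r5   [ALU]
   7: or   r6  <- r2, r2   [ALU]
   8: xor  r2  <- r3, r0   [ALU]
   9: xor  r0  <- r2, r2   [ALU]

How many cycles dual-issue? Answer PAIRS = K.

t=0 i0:mulh.MUL ; no-port MUL/MUL
t=1 i1/i2:mul.MUL;and.ALU ; dual
t=2 i3/i4:st.MEM;xor.ALU ; dual
t=3 i5:add.ALU ; RAW+WAW r6
t=4 i6:xor.ALU ; WAW r6
t=5 i7/i8:or.ALU;xor.ALU ; dual
t=6 i9:xor.ALU ; tail

PAIRS = 3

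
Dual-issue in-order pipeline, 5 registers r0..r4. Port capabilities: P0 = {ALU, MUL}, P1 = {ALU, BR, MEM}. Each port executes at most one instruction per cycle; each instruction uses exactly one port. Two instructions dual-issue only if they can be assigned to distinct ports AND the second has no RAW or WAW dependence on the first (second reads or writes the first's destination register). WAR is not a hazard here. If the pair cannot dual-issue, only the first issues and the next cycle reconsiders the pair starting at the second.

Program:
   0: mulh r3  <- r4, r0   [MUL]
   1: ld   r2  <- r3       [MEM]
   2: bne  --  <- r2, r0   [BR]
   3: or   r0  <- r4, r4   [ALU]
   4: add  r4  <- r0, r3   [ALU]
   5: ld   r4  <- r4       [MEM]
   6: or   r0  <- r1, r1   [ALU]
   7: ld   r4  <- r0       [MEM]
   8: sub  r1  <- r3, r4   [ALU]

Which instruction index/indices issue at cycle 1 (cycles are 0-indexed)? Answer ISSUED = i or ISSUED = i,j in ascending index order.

ISSUED = 1

[0] i0  mulh  -- RAW r3
[1] i1  ld  -- no-port MEM/BR
[2] i2,i3  bne+or  -- pair
[3] i4  add  -- RAW+WAW r4
[4] i5,i6  ld+or  -- pair
[5] i7  ld  -- RAW r4
[6] i8  sub  -- tail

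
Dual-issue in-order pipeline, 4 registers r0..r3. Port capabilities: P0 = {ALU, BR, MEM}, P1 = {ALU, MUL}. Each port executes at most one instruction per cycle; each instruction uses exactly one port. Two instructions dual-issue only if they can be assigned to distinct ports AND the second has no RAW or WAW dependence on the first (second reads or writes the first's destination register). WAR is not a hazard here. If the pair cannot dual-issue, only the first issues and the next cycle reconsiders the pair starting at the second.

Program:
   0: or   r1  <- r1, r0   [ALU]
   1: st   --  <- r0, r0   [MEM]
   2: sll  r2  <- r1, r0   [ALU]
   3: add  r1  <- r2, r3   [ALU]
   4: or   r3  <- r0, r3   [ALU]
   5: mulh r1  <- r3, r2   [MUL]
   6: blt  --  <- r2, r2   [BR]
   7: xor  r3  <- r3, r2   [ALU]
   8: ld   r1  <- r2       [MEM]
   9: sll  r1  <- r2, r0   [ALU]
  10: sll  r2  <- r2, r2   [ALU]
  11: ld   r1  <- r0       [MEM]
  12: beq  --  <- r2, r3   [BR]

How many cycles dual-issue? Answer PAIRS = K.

PAIRS = 5

  cy0 -> i0&i1 (or.ALU;st.MEM) 2-wide
  cy1 -> i2 (sll.ALU) RAW r2
  cy2 -> i3&i4 (add.ALU;or.ALU) 2-wide
  cy3 -> i5&i6 (mulh.MUL;blt.BR) 2-wide
  cy4 -> i7&i8 (xor.ALU;ld.MEM) 2-wide
  cy5 -> i9&i10 (sll.ALU;sll.ALU) 2-wide
  cy6 -> i11 (ld.MEM) no-port MEM/BR
  cy7 -> i12 (beq.BR) tail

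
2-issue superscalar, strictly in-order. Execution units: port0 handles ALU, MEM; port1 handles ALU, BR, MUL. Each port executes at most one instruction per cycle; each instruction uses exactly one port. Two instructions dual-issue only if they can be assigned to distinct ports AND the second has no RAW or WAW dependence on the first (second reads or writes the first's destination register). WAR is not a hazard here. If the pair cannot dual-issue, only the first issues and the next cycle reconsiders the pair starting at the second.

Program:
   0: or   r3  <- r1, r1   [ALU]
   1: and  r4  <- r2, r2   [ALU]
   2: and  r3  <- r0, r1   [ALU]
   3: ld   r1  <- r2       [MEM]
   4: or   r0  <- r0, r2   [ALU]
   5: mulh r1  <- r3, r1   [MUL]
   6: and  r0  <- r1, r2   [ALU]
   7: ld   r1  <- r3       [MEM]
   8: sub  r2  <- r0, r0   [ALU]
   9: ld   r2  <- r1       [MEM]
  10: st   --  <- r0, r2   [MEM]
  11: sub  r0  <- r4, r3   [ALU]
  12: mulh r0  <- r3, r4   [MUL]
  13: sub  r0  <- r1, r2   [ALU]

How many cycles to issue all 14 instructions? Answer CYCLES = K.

CYCLES = 9

#0 head=0: or.ALU+and.ALU i0+i1 dual
#1 head=2: and.ALU+ld.MEM i2+i3 dual
#2 head=4: or.ALU+mulh.MUL i4+i5 dual
#3 head=6: and.ALU+ld.MEM i6+i7 dual
#4 head=8: sub.ALU i8 WAW r2
#5 head=9: ld.MEM i9 no-port MEM/MEM
#6 head=10: st.MEM+sub.ALU i10+i11 dual
#7 head=12: mulh.MUL i12 WAW r0
#8 head=13: sub.ALU i13 tail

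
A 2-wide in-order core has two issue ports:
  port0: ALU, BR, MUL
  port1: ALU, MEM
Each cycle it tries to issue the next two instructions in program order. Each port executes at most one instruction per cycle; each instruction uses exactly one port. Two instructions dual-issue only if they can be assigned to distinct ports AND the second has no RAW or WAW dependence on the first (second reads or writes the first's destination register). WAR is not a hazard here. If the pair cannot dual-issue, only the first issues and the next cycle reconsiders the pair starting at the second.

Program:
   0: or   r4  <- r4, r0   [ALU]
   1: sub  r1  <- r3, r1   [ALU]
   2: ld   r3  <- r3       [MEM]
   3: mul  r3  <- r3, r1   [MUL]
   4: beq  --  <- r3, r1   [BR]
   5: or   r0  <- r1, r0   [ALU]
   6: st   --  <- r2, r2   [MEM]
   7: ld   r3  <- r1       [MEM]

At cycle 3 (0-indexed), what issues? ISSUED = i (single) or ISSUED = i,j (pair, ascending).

#0 head=0: or/sub i0/i1 dual
#1 head=2: ld i2 RAW+WAW r3
#2 head=3: mul i3 no-port MUL/BR
#3 head=4: beq/or i4/i5 dual
#4 head=6: st i6 no-port MEM/MEM
#5 head=7: ld i7 tail

ISSUED = 4,5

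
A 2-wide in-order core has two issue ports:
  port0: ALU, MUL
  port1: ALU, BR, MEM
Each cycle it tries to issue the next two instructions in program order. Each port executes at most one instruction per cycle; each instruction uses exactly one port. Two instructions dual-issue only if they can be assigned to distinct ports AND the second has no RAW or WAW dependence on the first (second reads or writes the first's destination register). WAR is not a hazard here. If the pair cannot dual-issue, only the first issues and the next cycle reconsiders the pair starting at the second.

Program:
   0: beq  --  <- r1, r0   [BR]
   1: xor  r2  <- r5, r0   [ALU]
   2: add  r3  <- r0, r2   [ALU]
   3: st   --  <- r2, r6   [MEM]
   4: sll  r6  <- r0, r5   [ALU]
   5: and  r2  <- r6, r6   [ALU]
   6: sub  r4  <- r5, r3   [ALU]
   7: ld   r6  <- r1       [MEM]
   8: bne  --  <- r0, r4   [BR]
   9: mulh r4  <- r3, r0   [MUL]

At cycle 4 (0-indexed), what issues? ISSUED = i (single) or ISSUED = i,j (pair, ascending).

ISSUED = 7

0. beq/xor @i0,i1  | 2-wide
1. add/st @i2,i3  | 2-wide
2. sll @i4  | RAW r6
3. and/sub @i5,i6  | 2-wide
4. ld @i7  | no-port MEM/BR
5. bne/mulh @i8,i9  | 2-wide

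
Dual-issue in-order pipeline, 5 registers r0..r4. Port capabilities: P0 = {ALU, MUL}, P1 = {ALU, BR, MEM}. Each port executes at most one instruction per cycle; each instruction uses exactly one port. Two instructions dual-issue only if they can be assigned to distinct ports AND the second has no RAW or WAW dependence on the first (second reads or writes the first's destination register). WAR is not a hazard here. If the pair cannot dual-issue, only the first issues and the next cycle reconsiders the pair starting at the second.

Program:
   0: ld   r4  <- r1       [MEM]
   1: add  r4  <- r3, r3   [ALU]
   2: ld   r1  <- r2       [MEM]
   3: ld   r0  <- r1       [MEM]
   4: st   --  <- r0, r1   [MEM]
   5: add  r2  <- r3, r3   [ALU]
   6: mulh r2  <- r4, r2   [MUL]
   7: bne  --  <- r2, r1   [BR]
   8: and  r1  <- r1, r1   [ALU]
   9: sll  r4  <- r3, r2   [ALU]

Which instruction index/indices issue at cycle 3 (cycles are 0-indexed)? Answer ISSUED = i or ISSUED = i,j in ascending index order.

ISSUED = 4,5

0. ld.MEM @i0  | WAW r4
1. add.ALU/ld.MEM @i1&i2  | dual
2. ld.MEM @i3  | no-port MEM/MEM
3. st.MEM/add.ALU @i4&i5  | dual
4. mulh.MUL @i6  | RAW r2
5. bne.BR/and.ALU @i7&i8  | dual
6. sll.ALU @i9  | tail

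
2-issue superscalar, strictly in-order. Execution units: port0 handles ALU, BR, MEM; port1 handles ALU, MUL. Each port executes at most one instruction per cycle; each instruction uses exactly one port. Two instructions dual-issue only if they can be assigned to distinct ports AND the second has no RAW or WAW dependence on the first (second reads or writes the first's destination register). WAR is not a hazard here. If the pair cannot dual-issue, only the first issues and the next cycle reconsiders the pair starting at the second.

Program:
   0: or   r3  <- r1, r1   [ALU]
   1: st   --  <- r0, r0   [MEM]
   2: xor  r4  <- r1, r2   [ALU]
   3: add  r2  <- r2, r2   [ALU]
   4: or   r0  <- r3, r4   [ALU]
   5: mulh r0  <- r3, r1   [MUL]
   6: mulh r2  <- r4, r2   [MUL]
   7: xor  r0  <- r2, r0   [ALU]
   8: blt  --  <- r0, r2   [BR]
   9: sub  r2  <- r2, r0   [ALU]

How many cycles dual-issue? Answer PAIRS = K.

PAIRS = 3

  cy0 -> i0/i1 (or+st) 2-wide
  cy1 -> i2/i3 (xor+add) 2-wide
  cy2 -> i4 (or) WAW r0
  cy3 -> i5 (mulh) no-port MUL/MUL
  cy4 -> i6 (mulh) RAW r2
  cy5 -> i7 (xor) RAW r0
  cy6 -> i8/i9 (blt+sub) 2-wide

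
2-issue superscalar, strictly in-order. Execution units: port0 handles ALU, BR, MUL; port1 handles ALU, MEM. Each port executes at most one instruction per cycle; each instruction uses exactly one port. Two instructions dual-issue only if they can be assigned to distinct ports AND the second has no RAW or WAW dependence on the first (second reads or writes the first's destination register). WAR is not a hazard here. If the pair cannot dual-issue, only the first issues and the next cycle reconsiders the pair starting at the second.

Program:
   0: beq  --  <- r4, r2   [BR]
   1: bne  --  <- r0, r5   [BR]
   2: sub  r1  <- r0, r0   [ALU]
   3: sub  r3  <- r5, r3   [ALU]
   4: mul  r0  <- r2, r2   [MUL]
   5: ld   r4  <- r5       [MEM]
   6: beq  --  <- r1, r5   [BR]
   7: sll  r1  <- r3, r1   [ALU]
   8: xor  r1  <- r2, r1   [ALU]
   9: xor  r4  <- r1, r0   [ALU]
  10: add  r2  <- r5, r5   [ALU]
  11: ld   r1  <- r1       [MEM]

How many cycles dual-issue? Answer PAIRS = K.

PAIRS = 4

c0: i0 beq  no-port BR/BR
c1: i1/i2 bne+sub  2-wide
c2: i3/i4 sub+mul  2-wide
c3: i5/i6 ld+beq  2-wide
c4: i7 sll  RAW+WAW r1
c5: i8 xor  RAW r1
c6: i9/i10 xor+add  2-wide
c7: i11 ld  tail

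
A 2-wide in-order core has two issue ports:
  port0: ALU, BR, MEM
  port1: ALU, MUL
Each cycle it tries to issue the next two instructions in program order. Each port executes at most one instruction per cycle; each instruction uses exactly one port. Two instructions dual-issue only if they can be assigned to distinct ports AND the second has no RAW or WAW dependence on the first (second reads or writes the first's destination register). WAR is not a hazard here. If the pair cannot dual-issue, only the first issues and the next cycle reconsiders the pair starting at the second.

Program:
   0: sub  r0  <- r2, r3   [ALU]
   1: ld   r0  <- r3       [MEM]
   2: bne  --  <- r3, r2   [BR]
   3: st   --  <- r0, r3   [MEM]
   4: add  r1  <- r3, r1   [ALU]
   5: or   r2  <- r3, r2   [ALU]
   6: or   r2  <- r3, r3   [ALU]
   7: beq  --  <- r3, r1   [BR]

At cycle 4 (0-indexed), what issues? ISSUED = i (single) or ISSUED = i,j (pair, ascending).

0. sub.ALU @i0  | WAW r0
1. ld.MEM @i1  | no-port MEM/BR
2. bne.BR @i2  | no-port BR/MEM
3. st.MEM+add.ALU @i3+i4  | 2-wide
4. or.ALU @i5  | WAW r2
5. or.ALU+beq.BR @i6+i7  | 2-wide

ISSUED = 5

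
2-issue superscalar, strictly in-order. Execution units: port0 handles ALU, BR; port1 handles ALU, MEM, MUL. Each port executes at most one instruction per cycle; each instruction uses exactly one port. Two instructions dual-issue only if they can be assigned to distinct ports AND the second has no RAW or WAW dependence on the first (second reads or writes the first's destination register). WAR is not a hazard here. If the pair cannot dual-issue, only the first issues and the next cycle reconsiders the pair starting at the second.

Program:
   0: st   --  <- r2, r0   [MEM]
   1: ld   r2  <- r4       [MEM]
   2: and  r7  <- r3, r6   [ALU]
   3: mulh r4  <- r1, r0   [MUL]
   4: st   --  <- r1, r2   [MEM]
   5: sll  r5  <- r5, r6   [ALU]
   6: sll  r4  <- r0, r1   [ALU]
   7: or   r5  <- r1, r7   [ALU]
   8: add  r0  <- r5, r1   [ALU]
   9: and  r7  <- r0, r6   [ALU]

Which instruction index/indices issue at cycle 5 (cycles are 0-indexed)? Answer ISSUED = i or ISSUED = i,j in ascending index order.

#0 head=0: st i0 no-port MEM/MEM
#1 head=1: ld+and i1+i2 pair
#2 head=3: mulh i3 no-port MUL/MEM
#3 head=4: st+sll i4+i5 pair
#4 head=6: sll+or i6+i7 pair
#5 head=8: add i8 RAW r0
#6 head=9: and i9 tail

ISSUED = 8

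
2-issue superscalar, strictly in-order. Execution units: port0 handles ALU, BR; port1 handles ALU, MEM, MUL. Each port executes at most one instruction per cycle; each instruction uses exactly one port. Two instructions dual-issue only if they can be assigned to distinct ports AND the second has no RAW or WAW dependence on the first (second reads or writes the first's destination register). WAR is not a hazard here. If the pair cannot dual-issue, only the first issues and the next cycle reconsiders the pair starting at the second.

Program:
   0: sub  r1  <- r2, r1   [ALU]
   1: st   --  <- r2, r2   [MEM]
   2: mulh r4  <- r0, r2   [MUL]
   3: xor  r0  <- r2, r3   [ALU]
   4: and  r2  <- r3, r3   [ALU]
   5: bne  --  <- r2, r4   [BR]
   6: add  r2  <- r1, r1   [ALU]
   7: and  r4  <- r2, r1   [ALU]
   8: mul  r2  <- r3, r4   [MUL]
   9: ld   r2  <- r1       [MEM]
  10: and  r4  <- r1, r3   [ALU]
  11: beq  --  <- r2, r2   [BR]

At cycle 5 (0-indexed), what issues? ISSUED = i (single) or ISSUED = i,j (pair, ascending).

0. sub.ALU;st.MEM @i0&i1  | dual
1. mulh.MUL;xor.ALU @i2&i3  | dual
2. and.ALU @i4  | RAW r2
3. bne.BR;add.ALU @i5&i6  | dual
4. and.ALU @i7  | RAW r4
5. mul.MUL @i8  | no-port MUL/MEM
6. ld.MEM;and.ALU @i9&i10  | dual
7. beq.BR @i11  | tail

ISSUED = 8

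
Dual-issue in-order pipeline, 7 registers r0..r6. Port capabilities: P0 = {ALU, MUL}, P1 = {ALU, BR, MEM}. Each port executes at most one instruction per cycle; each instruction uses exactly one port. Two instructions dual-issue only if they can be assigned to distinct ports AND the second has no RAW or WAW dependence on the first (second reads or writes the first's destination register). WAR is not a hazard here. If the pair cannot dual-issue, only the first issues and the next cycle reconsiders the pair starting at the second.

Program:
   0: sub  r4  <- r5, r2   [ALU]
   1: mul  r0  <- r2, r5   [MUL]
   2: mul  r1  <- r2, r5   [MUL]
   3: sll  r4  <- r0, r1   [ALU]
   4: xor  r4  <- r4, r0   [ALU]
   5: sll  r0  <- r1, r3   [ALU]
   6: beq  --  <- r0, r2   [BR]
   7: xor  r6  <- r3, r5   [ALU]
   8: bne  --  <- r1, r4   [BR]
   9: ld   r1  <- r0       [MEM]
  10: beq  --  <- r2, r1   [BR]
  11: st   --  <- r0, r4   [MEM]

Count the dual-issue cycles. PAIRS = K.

  cy0 -> i0+i1 (sub.ALU+mul.MUL) 2-wide
  cy1 -> i2 (mul.MUL) RAW r1
  cy2 -> i3 (sll.ALU) RAW+WAW r4
  cy3 -> i4+i5 (xor.ALU+sll.ALU) 2-wide
  cy4 -> i6+i7 (beq.BR+xor.ALU) 2-wide
  cy5 -> i8 (bne.BR) no-port BR/MEM
  cy6 -> i9 (ld.MEM) no-port MEM/BR
  cy7 -> i10 (beq.BR) no-port BR/MEM
  cy8 -> i11 (st.MEM) tail

PAIRS = 3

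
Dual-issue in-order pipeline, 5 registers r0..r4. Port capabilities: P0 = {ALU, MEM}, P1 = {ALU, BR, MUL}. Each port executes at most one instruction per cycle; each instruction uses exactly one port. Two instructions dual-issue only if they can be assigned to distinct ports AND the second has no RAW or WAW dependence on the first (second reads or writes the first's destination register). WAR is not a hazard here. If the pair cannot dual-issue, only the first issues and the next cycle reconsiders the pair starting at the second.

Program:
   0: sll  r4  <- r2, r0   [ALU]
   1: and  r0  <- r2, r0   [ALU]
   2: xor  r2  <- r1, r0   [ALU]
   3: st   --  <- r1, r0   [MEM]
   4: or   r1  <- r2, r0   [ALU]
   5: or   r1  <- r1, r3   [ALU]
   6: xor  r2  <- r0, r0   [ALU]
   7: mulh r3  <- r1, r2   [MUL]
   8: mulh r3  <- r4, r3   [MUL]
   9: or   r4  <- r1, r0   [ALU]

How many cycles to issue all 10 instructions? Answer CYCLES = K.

0. sll and @i0&i1  | pair
1. xor st @i2&i3  | pair
2. or @i4  | RAW+WAW r1
3. or xor @i5&i6  | pair
4. mulh @i7  | no-port MUL/MUL
5. mulh or @i8&i9  | pair

CYCLES = 6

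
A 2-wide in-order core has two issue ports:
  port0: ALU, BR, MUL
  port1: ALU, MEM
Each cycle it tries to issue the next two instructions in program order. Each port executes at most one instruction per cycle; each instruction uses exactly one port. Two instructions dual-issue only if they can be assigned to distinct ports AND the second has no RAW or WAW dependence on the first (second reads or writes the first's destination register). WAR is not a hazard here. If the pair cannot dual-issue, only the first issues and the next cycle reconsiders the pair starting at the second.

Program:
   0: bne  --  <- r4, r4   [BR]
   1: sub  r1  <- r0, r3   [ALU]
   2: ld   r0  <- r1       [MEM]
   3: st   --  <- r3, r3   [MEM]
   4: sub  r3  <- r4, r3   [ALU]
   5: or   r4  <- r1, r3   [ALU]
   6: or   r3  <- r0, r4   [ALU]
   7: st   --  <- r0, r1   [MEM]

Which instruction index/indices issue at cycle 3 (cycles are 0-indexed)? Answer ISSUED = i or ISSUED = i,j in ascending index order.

ISSUED = 5

c0: i0,i1 bne.BR sub.ALU  2-wide
c1: i2 ld.MEM  no-port MEM/MEM
c2: i3,i4 st.MEM sub.ALU  2-wide
c3: i5 or.ALU  RAW r4
c4: i6,i7 or.ALU st.MEM  2-wide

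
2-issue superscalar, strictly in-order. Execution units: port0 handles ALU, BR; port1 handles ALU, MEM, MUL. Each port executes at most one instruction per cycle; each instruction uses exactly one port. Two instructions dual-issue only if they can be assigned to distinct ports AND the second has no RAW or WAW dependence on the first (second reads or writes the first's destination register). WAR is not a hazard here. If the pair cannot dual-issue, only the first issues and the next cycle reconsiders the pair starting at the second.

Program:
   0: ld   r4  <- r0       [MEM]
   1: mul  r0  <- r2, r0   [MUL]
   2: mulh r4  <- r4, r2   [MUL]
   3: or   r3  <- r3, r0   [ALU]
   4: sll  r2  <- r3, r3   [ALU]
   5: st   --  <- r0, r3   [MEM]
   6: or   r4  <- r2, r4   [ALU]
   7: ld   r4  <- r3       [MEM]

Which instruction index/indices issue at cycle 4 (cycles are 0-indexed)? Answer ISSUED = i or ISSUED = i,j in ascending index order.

ISSUED = 6

0. ld @i0  | no-port MEM/MUL
1. mul @i1  | no-port MUL/MUL
2. mulh;or @i2,i3  | dual
3. sll;st @i4,i5  | dual
4. or @i6  | WAW r4
5. ld @i7  | tail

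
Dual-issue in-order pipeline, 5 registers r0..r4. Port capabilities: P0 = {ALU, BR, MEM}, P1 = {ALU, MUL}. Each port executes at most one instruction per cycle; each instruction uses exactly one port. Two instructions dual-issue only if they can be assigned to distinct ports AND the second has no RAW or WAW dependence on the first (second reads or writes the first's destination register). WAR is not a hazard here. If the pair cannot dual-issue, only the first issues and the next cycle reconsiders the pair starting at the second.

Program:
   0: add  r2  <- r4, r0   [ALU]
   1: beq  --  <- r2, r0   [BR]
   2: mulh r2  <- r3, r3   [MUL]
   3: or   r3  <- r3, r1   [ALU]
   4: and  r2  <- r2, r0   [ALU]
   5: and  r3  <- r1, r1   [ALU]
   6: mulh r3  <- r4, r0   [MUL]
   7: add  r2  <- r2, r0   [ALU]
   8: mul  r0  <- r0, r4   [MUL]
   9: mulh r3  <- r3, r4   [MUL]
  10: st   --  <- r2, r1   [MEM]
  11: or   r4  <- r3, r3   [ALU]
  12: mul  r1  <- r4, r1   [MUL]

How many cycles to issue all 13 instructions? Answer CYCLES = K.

0. add.ALU @i0  | RAW r2
1. beq.BR+mulh.MUL @i1,i2  | 2-wide
2. or.ALU+and.ALU @i3,i4  | 2-wide
3. and.ALU @i5  | WAW r3
4. mulh.MUL+add.ALU @i6,i7  | 2-wide
5. mul.MUL @i8  | no-port MUL/MUL
6. mulh.MUL+st.MEM @i9,i10  | 2-wide
7. or.ALU @i11  | RAW r4
8. mul.MUL @i12  | tail

CYCLES = 9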